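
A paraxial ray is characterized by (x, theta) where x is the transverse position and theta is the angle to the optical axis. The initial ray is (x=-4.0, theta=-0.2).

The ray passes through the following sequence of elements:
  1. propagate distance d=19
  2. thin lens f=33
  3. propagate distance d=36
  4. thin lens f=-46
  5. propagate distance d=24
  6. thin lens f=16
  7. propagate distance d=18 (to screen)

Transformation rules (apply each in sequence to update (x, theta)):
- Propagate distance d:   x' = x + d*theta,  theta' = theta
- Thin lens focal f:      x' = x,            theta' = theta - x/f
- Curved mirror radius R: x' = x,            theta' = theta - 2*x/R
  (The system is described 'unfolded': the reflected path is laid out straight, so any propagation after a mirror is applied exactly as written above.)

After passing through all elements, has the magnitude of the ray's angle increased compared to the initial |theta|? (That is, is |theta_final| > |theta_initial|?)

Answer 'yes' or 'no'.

Answer: yes

Derivation:
Initial: x=-4.0000 theta=-0.2000
After 1 (propagate distance d=19): x=-7.8000 theta=-0.2000
After 2 (thin lens f=33): x=-7.8000 theta=2/55 (≈0.0364)
After 3 (propagate distance d=36): x=-357/55 (≈-6.4909) theta=2/55 (≈0.0364)
After 4 (thin lens f=-46): x=-357/55 (≈-6.4909) theta=-53/506 (≈-0.1047)
After 5 (propagate distance d=24): x=-11391/1265 (≈-9.0047) theta=-53/506 (≈-0.1047)
After 6 (thin lens f=16): x=-11391/1265 (≈-9.0047) theta=9271/20240 (≈0.4581)
After 7 (propagate distance d=18 (to screen)): x=-699/920 (≈-0.7598) theta=9271/20240 (≈0.4581)
|theta_initial|=0.2000 |theta_final|=9271/20240 (≈0.4581) -> increased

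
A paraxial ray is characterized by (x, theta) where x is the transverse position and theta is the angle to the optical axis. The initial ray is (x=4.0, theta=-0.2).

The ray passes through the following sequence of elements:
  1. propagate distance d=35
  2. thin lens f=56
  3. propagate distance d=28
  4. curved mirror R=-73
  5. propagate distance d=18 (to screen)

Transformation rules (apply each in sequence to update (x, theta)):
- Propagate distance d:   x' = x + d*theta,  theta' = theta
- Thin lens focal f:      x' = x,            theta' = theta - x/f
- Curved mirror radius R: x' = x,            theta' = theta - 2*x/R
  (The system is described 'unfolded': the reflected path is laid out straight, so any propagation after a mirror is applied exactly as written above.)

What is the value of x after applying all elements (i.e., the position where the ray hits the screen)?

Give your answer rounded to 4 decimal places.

Answer: -13.2371

Derivation:
Initial: x=4.0000 theta=-0.2000
After 1 (propagate distance d=35): x=-3.0000 theta=-0.2000
After 2 (thin lens f=56): x=-3.0000 theta=-41/280 (≈-0.1464)
After 3 (propagate distance d=28): x=-7.1000 theta=-41/280 (≈-0.1464)
After 4 (curved mirror R=-73): x=-7.1000 theta=-6969/20440 (≈-0.3409)
After 5 (propagate distance d=18 (to screen)): x=-135283/10220 (≈-13.2371) theta=-6969/20440 (≈-0.3409)
Rounded to 4 decimal places: x = -13.2371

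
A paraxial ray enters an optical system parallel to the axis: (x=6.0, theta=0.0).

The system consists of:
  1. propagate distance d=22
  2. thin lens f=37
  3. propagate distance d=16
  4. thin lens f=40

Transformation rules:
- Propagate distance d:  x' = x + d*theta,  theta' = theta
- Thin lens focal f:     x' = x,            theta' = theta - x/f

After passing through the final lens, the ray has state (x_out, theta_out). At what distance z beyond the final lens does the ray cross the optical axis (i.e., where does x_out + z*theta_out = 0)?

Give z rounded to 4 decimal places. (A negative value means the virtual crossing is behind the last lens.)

Initial: x=6.0000 theta=0.0000
After 1 (propagate distance d=22): x=6.0000 theta=0.0000
After 2 (thin lens f=37): x=6.0000 theta=-6/37 (≈-0.1622)
After 3 (propagate distance d=16): x=126/37 (≈3.4054) theta=-6/37 (≈-0.1622)
After 4 (thin lens f=40): x=126/37 (≈3.4054) theta=-183/740 (≈-0.2473)
z_focus = -x_out/theta_out = -(126/37)/(-183/740) = 840/61 ≈ 13.7705
Rounded to 4 decimal places: z = 13.7705

Answer: 13.7705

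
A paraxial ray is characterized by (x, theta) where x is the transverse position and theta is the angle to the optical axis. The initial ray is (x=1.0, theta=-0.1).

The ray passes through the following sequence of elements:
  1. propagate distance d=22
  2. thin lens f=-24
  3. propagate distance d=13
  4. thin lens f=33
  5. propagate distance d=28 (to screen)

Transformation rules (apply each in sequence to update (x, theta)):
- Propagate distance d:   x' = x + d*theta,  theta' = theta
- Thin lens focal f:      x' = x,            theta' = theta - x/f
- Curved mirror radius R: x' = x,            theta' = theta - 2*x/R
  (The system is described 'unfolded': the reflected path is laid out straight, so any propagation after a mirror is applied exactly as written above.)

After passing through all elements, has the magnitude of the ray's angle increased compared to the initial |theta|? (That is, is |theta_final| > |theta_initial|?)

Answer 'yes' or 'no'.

Answer: no

Derivation:
Initial: x=1.0000 theta=-0.1000
After 1 (propagate distance d=22): x=-1.2000 theta=-0.1000
After 2 (thin lens f=-24): x=-1.2000 theta=-0.1500
After 3 (propagate distance d=13): x=-3.1500 theta=-0.1500
After 4 (thin lens f=33): x=-3.1500 theta=-3/55 (≈-0.0545)
After 5 (propagate distance d=28 (to screen)): x=-1029/220 (≈-4.6773) theta=-3/55 (≈-0.0545)
|theta_initial|=0.1000 |theta_final|=3/55 (≈0.0545) -> not increased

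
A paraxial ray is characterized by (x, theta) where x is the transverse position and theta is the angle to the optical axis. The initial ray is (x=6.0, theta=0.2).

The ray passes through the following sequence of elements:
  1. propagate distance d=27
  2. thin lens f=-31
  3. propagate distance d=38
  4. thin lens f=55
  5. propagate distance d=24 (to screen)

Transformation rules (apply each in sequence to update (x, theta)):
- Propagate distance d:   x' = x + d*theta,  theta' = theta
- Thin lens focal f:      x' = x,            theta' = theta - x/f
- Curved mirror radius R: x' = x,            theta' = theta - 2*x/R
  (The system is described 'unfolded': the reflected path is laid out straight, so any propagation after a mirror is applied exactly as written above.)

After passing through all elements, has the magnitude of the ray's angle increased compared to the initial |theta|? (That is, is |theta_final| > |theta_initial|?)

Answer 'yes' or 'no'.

Answer: no

Derivation:
Initial: x=6.0000 theta=0.2000
After 1 (propagate distance d=27): x=11.4000 theta=0.2000
After 2 (thin lens f=-31): x=11.4000 theta=88/155 (≈0.5677)
After 3 (propagate distance d=38): x=5111/155 (≈32.9742) theta=88/155 (≈0.5677)
After 4 (thin lens f=55): x=5111/155 (≈32.9742) theta=-271/8525 (≈-0.0318)
After 5 (propagate distance d=24 (to screen)): x=274601/8525 (≈32.2113) theta=-271/8525 (≈-0.0318)
|theta_initial|=0.2000 |theta_final|=271/8525 (≈0.0318) -> not increased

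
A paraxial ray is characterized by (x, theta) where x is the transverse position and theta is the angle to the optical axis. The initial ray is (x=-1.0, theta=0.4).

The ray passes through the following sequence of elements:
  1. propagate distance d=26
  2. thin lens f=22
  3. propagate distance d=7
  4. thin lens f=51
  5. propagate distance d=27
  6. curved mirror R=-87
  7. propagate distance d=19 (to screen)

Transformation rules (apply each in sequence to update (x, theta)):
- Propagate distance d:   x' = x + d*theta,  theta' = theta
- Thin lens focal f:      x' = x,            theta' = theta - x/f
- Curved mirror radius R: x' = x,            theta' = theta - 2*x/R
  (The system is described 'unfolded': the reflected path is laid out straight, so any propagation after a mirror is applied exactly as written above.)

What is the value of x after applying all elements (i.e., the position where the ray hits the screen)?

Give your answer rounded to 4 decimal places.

Initial: x=-1.0000 theta=0.4000
After 1 (propagate distance d=26): x=9.4000 theta=0.4000
After 2 (thin lens f=22): x=9.4000 theta=-3/110 (≈-0.0273)
After 3 (propagate distance d=7): x=1013/110 (≈9.2091) theta=-3/110 (≈-0.0273)
After 4 (thin lens f=51): x=1013/110 (≈9.2091) theta=-53/255 (≈-0.2078)
After 5 (propagate distance d=27): x=6727/1870 (≈3.5973) theta=-53/255 (≈-0.2078)
After 6 (curved mirror R=-87): x=6727/1870 (≈3.5973) theta=-2036/16269 (≈-0.1251)
After 7 (propagate distance d=19 (to screen)): x=198409/162690 (≈1.2196) theta=-2036/16269 (≈-0.1251)
Rounded to 4 decimal places: x = 1.2196

Answer: 1.2196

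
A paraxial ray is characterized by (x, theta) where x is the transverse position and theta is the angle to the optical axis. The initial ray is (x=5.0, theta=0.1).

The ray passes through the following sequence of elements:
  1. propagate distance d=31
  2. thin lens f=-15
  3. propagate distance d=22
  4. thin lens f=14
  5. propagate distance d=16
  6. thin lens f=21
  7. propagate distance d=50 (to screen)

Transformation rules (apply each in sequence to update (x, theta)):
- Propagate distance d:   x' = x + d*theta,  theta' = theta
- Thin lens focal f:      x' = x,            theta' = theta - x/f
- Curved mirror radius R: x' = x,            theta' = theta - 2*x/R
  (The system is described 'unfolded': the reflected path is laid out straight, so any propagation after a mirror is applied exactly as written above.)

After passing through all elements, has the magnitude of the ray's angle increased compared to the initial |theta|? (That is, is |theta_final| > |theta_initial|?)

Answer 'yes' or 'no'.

Initial: x=5.0000 theta=0.1000
After 1 (propagate distance d=31): x=8.1000 theta=0.1000
After 2 (thin lens f=-15): x=8.1000 theta=0.6400
After 3 (propagate distance d=22): x=22.1800 theta=0.6400
After 4 (thin lens f=14): x=22.1800 theta=-661/700 (≈-0.9443)
After 5 (propagate distance d=16): x=99/14 (≈7.0714) theta=-661/700 (≈-0.9443)
After 6 (thin lens f=21): x=99/14 (≈7.0714) theta=-6277/4900 (≈-1.2810)
After 7 (propagate distance d=50 (to screen)): x=-2792/49 (≈-56.9796) theta=-6277/4900 (≈-1.2810)
|theta_initial|=0.1000 |theta_final|=6277/4900 (≈1.2810) -> increased

Answer: yes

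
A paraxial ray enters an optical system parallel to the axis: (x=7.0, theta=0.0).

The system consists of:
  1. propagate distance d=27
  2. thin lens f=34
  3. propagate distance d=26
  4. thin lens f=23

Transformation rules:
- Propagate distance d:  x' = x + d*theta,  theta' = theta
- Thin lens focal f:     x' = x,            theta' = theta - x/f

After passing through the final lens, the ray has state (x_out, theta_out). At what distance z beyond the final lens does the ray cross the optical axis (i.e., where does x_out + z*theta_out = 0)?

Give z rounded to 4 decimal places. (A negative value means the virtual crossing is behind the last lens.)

Answer: 5.9355

Derivation:
Initial: x=7.0000 theta=0.0000
After 1 (propagate distance d=27): x=7.0000 theta=0.0000
After 2 (thin lens f=34): x=7.0000 theta=-7/34 (≈-0.2059)
After 3 (propagate distance d=26): x=28/17 (≈1.6471) theta=-7/34 (≈-0.2059)
After 4 (thin lens f=23): x=28/17 (≈1.6471) theta=-217/782 (≈-0.2775)
z_focus = -x_out/theta_out = -(28/17)/(-217/782) = 184/31 ≈ 5.9355
Rounded to 4 decimal places: z = 5.9355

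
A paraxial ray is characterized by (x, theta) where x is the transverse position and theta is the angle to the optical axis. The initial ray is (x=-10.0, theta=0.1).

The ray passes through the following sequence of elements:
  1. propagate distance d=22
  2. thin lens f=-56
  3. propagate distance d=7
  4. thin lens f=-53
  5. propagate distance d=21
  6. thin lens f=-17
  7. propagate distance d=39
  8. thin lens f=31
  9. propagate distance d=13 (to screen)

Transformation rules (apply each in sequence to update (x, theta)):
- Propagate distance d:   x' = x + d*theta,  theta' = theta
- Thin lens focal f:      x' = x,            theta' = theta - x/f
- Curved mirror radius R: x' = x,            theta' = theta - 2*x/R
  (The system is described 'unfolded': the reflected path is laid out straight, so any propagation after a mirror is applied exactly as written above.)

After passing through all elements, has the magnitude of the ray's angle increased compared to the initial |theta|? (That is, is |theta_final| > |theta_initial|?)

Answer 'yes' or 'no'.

Answer: yes

Derivation:
Initial: x=-10.0000 theta=0.1000
After 1 (propagate distance d=22): x=-7.8000 theta=0.1000
After 2 (thin lens f=-56): x=-7.8000 theta=-11/280 (≈-0.0393)
After 3 (propagate distance d=7): x=-8.0750 theta=-11/280 (≈-0.0393)
After 4 (thin lens f=-53): x=-8.0750 theta=-711/3710 (≈-0.1916)
After 5 (propagate distance d=21): x=-25651/2120 (≈-12.0995) theta=-711/3710 (≈-0.1916)
After 6 (thin lens f=-17): x=-25651/2120 (≈-12.0995) theta=-45581/50456 (≈-0.9034)
After 7 (propagate distance d=39): x=-2985191/63070 (≈-47.3314) theta=-45581/50456 (≈-0.9034)
After 8 (thin lens f=31): x=-2985191/63070 (≈-47.3314) theta=4875709/7820680 (≈0.6234)
After 9 (propagate distance d=13 (to screen)): x=-18045851/460040 (≈-39.2267) theta=4875709/7820680 (≈0.6234)
|theta_initial|=0.1000 |theta_final|=4875709/7820680 (≈0.6234) -> increased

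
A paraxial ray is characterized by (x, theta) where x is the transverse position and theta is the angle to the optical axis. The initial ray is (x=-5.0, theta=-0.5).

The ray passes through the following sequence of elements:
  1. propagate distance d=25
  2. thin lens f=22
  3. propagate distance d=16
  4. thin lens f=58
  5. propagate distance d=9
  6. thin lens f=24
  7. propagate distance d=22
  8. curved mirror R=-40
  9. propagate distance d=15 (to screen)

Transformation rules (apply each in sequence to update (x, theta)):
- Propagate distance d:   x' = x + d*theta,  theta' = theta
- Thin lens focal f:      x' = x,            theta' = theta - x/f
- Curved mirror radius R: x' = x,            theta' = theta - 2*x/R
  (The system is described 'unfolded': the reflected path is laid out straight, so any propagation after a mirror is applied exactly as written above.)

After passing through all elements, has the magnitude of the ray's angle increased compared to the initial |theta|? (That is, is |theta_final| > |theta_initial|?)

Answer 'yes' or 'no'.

Initial: x=-5.0000 theta=-0.5000
After 1 (propagate distance d=25): x=-17.5000 theta=-0.5000
After 2 (thin lens f=22): x=-17.5000 theta=13/44 (≈0.2955)
After 3 (propagate distance d=16): x=-281/22 (≈-12.7727) theta=13/44 (≈0.2955)
After 4 (thin lens f=58): x=-281/22 (≈-12.7727) theta=329/638 (≈0.5157)
After 5 (propagate distance d=9): x=-2594/319 (≈-8.1317) theta=329/638 (≈0.5157)
After 6 (thin lens f=24): x=-2594/319 (≈-8.1317) theta=3271/3828 (≈0.8545)
After 7 (propagate distance d=22): x=20417/1914 (≈10.6672) theta=3271/3828 (≈0.8545)
After 8 (curved mirror R=-40): x=20417/1914 (≈10.6672) theta=17709/12760 (≈1.3879)
After 9 (propagate distance d=15 (to screen)): x=241049/7656 (≈31.4850) theta=17709/12760 (≈1.3879)
|theta_initial|=0.5000 |theta_final|=17709/12760 (≈1.3879) -> increased

Answer: yes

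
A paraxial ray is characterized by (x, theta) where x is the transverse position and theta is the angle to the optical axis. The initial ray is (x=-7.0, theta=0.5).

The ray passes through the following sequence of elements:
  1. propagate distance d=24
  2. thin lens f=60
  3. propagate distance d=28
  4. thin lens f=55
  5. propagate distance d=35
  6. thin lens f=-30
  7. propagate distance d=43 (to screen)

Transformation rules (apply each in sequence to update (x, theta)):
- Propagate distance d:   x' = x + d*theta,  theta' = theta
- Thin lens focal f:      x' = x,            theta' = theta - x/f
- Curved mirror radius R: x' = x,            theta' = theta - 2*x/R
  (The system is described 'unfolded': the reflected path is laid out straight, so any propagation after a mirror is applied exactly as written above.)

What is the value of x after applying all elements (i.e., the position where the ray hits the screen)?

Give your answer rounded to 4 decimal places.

Answer: 55.1199

Derivation:
Initial: x=-7.0000 theta=0.5000
After 1 (propagate distance d=24): x=5.0000 theta=0.5000
After 2 (thin lens f=60): x=5.0000 theta=5/12 (≈0.4167)
After 3 (propagate distance d=28): x=50/3 (≈16.6667) theta=5/12 (≈0.4167)
After 4 (thin lens f=55): x=50/3 (≈16.6667) theta=5/44 (≈0.1136)
After 5 (propagate distance d=35): x=2725/132 (≈20.6439) theta=5/44 (≈0.1136)
After 6 (thin lens f=-30): x=2725/132 (≈20.6439) theta=635/792 (≈0.8018)
After 7 (propagate distance d=43 (to screen)): x=43655/792 (≈55.1199) theta=635/792 (≈0.8018)
Rounded to 4 decimal places: x = 55.1199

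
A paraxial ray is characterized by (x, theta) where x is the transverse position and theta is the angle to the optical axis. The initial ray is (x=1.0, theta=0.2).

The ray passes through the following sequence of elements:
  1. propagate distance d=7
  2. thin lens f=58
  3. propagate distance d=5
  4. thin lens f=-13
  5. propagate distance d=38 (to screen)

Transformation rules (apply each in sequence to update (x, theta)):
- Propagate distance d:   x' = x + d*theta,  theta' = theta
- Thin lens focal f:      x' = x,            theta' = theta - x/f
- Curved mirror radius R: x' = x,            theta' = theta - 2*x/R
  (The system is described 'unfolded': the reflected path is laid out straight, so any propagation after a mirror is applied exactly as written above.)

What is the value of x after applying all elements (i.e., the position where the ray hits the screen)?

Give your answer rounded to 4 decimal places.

Answer: 18.5544

Derivation:
Initial: x=1.0000 theta=0.2000
After 1 (propagate distance d=7): x=2.4000 theta=0.2000
After 2 (thin lens f=58): x=2.4000 theta=23/145 (≈0.1586)
After 3 (propagate distance d=5): x=463/145 (≈3.1931) theta=23/145 (≈0.1586)
After 4 (thin lens f=-13): x=463/145 (≈3.1931) theta=762/1885 (≈0.4042)
After 5 (propagate distance d=38 (to screen)): x=6995/377 (≈18.5544) theta=762/1885 (≈0.4042)
Rounded to 4 decimal places: x = 18.5544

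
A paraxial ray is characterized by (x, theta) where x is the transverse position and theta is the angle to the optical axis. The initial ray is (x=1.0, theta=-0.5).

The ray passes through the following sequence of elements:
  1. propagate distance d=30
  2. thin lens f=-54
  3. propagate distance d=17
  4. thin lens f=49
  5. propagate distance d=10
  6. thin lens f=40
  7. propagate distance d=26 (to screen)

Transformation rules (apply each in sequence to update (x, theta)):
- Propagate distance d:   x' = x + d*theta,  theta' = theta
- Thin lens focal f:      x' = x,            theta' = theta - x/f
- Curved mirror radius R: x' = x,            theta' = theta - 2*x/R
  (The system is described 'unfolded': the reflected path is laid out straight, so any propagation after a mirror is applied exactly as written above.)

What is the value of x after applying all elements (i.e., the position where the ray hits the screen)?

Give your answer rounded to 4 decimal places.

Answer: -15.6164

Derivation:
Initial: x=1.0000 theta=-0.5000
After 1 (propagate distance d=30): x=-14.0000 theta=-0.5000
After 2 (thin lens f=-54): x=-14.0000 theta=-41/54 (≈-0.7593)
After 3 (propagate distance d=17): x=-1453/54 (≈-26.9074) theta=-41/54 (≈-0.7593)
After 4 (thin lens f=49): x=-1453/54 (≈-26.9074) theta=-278/1323 (≈-0.2101)
After 5 (propagate distance d=10): x=-76757/2646 (≈-29.0087) theta=-278/1323 (≈-0.2101)
After 6 (thin lens f=40): x=-76757/2646 (≈-29.0087) theta=54517/105840 (≈0.5151)
After 7 (propagate distance d=26 (to screen)): x=-275473/17640 (≈-15.6164) theta=54517/105840 (≈0.5151)
Rounded to 4 decimal places: x = -15.6164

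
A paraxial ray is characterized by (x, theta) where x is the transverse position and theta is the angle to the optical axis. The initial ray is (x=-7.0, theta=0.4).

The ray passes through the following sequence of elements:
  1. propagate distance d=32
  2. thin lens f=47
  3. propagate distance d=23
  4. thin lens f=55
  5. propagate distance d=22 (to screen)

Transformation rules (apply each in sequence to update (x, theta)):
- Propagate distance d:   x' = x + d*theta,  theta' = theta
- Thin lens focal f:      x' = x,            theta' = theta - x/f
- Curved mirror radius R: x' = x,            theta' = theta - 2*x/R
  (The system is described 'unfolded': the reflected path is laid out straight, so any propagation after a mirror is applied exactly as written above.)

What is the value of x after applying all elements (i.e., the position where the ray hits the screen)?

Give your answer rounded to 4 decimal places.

Answer: 13.3821

Derivation:
Initial: x=-7.0000 theta=0.4000
After 1 (propagate distance d=32): x=5.8000 theta=0.4000
After 2 (thin lens f=47): x=5.8000 theta=13/47 (≈0.2766)
After 3 (propagate distance d=23): x=2858/235 (≈12.1617) theta=13/47 (≈0.2766)
After 4 (thin lens f=55): x=2858/235 (≈12.1617) theta=717/12925 (≈0.0555)
After 5 (propagate distance d=22 (to screen)): x=15724/1175 (≈13.3821) theta=717/12925 (≈0.0555)
Rounded to 4 decimal places: x = 13.3821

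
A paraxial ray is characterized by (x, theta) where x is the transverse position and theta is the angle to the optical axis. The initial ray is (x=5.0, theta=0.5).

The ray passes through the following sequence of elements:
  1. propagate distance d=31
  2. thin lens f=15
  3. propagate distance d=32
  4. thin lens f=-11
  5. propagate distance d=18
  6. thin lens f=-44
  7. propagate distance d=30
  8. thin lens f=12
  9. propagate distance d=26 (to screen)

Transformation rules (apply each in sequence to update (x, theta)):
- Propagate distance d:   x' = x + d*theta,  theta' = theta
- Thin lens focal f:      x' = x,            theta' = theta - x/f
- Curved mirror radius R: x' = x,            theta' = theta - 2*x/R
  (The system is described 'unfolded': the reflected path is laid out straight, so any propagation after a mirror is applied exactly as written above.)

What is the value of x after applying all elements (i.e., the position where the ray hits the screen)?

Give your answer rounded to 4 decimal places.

Initial: x=5.0000 theta=0.5000
After 1 (propagate distance d=31): x=20.5000 theta=0.5000
After 2 (thin lens f=15): x=20.5000 theta=-13/15 (≈-0.8667)
After 3 (propagate distance d=32): x=-217/30 (≈-7.2333) theta=-13/15 (≈-0.8667)
After 4 (thin lens f=-11): x=-217/30 (≈-7.2333) theta=-503/330 (≈-1.5242)
After 5 (propagate distance d=18): x=-11441/330 (≈-34.6697) theta=-503/330 (≈-1.5242)
After 6 (thin lens f=-44): x=-11441/330 (≈-34.6697) theta=-11191/4840 (≈-2.3122)
After 7 (propagate distance d=30): x=-755297/7260 (≈-104.0354) theta=-11191/4840 (≈-2.3122)
After 8 (thin lens f=12): x=-755297/7260 (≈-104.0354) theta=553859/87120 (≈6.3574)
After 9 (propagate distance d=26 (to screen)): x=533677/8712 (≈61.2577) theta=553859/87120 (≈6.3574)
Rounded to 4 decimal places: x = 61.2577

Answer: 61.2577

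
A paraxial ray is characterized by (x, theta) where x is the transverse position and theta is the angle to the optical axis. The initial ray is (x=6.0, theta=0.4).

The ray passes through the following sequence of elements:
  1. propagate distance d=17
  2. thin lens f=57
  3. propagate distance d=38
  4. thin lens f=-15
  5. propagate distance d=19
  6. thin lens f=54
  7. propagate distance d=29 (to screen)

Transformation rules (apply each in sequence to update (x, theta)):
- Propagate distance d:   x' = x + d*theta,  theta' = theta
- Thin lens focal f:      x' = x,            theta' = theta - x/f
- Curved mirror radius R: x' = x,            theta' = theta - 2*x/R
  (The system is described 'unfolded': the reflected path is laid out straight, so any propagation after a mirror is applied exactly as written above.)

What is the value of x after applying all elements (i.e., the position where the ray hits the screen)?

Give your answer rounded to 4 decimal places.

Answer: 64.6945

Derivation:
Initial: x=6.0000 theta=0.4000
After 1 (propagate distance d=17): x=12.8000 theta=0.4000
After 2 (thin lens f=57): x=12.8000 theta=10/57 (≈0.1754)
After 3 (propagate distance d=38): x=292/15 (≈19.4667) theta=10/57 (≈0.1754)
After 4 (thin lens f=-15): x=292/15 (≈19.4667) theta=6298/4275 (≈1.4732)
After 5 (propagate distance d=19): x=10678/225 (≈47.4578) theta=6298/4275 (≈1.4732)
After 6 (thin lens f=54): x=10678/225 (≈47.4578) theta=13721/23085 (≈0.5944)
After 7 (propagate distance d=29 (to screen)): x=7467359/115425 (≈64.6945) theta=13721/23085 (≈0.5944)
Rounded to 4 decimal places: x = 64.6945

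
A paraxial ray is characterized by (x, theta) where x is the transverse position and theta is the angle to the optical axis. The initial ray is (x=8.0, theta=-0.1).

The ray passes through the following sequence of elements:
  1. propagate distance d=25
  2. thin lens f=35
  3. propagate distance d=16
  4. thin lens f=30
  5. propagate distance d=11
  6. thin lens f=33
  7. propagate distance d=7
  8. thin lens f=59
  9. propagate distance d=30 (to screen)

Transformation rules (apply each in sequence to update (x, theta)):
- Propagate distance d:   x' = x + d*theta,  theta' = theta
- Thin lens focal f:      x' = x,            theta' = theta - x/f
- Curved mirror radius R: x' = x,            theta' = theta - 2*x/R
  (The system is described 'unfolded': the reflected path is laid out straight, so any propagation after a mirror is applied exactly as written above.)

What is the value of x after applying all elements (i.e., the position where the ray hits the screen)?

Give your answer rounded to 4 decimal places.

Answer: -9.1256

Derivation:
Initial: x=8.0000 theta=-0.1000
After 1 (propagate distance d=25): x=5.5000 theta=-0.1000
After 2 (thin lens f=35): x=5.5000 theta=-9/35 (≈-0.2571)
After 3 (propagate distance d=16): x=97/70 (≈1.3857) theta=-9/35 (≈-0.2571)
After 4 (thin lens f=30): x=97/70 (≈1.3857) theta=-91/300 (≈-0.3033)
After 5 (propagate distance d=11): x=-4097/2100 (≈-1.9510) theta=-91/300 (≈-0.3033)
After 6 (thin lens f=33): x=-4097/2100 (≈-1.9510) theta=-4231/17325 (≈-0.2442)
After 7 (propagate distance d=7): x=-253669/69300 (≈-3.6604) theta=-4231/17325 (≈-0.2442)
After 8 (thin lens f=59): x=-253669/69300 (≈-3.6604) theta=-744847/4088700 (≈-0.1822)
After 9 (propagate distance d=30 (to screen)): x=-37311881/4088700 (≈-9.1256) theta=-744847/4088700 (≈-0.1822)
Rounded to 4 decimal places: x = -9.1256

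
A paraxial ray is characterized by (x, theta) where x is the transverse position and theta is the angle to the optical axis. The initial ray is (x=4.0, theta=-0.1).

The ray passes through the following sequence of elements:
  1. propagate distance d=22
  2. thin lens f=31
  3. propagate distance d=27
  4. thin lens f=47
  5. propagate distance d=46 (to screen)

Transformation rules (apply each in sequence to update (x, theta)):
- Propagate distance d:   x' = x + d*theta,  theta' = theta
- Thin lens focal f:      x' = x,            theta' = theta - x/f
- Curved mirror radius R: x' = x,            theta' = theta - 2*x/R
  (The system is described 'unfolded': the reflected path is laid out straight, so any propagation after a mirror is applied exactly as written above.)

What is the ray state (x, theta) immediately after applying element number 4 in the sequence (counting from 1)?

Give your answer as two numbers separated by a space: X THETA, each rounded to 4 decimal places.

Initial: x=4.0000 theta=-0.1000
After 1 (propagate distance d=22): x=1.8000 theta=-0.1000
After 2 (thin lens f=31): x=1.8000 theta=-49/310 (≈-0.1581)
After 3 (propagate distance d=27): x=-153/62 (≈-2.4677) theta=-49/310 (≈-0.1581)
After 4 (thin lens f=47): x=-153/62 (≈-2.4677) theta=-769/7285 (≈-0.1056)
Rounded to 4 decimal places: x = -2.4677, theta = -0.1056

Answer: -2.4677 -0.1056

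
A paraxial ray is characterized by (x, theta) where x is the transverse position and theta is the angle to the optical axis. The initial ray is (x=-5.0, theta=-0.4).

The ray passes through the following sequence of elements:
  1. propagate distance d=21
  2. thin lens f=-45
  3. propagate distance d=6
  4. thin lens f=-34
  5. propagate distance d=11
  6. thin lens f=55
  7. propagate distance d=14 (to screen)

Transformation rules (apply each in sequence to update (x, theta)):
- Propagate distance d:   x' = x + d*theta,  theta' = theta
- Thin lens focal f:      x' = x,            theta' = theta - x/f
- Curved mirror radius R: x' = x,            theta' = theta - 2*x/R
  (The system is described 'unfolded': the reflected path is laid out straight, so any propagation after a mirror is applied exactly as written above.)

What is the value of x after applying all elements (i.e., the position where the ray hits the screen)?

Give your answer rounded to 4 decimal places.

Initial: x=-5.0000 theta=-0.4000
After 1 (propagate distance d=21): x=-13.4000 theta=-0.4000
After 2 (thin lens f=-45): x=-13.4000 theta=-157/225 (≈-0.6978)
After 3 (propagate distance d=6): x=-1319/75 (≈-17.5867) theta=-157/225 (≈-0.6978)
After 4 (thin lens f=-34): x=-1319/75 (≈-17.5867) theta=-1859/1530 (≈-1.2150)
After 5 (propagate distance d=11): x=-236783/7650 (≈-30.9520) theta=-1859/1530 (≈-1.2150)
After 6 (thin lens f=55): x=-236783/7650 (≈-30.9520) theta=-137221/210375 (≈-0.6523)
After 7 (propagate distance d=14 (to screen)): x=-1873917/46750 (≈-40.0838) theta=-137221/210375 (≈-0.6523)
Rounded to 4 decimal places: x = -40.0838

Answer: -40.0838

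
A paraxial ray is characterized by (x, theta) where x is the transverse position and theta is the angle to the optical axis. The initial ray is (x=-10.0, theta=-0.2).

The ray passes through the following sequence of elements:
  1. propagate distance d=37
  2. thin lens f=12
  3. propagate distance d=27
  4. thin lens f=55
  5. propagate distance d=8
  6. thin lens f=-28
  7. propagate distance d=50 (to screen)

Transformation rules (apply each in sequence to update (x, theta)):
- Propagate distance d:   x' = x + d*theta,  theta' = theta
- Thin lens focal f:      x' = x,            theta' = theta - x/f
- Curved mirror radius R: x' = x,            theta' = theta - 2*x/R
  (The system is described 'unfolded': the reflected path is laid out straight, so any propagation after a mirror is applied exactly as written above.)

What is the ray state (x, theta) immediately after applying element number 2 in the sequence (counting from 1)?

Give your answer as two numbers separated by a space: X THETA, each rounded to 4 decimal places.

Initial: x=-10.0000 theta=-0.2000
After 1 (propagate distance d=37): x=-17.4000 theta=-0.2000
After 2 (thin lens f=12): x=-17.4000 theta=1.2500
Rounded to 4 decimal places: x = -17.4000, theta = 1.2500

Answer: -17.4000 1.2500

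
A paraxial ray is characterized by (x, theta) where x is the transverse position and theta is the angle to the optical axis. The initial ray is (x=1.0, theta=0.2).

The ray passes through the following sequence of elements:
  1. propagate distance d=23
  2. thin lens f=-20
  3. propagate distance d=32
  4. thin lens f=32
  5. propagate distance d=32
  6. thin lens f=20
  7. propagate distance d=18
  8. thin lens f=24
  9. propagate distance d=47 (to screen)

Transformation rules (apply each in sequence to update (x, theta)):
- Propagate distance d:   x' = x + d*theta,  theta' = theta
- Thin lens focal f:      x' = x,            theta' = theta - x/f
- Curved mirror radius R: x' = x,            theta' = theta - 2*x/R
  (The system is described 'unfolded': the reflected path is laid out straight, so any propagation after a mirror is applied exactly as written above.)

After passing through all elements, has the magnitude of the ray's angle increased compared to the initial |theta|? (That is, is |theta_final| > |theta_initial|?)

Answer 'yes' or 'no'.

Answer: yes

Derivation:
Initial: x=1.0000 theta=0.2000
After 1 (propagate distance d=23): x=5.6000 theta=0.2000
After 2 (thin lens f=-20): x=5.6000 theta=0.4800
After 3 (propagate distance d=32): x=20.9600 theta=0.4800
After 4 (thin lens f=32): x=20.9600 theta=-0.1750
After 5 (propagate distance d=32): x=15.3600 theta=-0.1750
After 6 (thin lens f=20): x=15.3600 theta=-0.9430
After 7 (propagate distance d=18): x=-1.6140 theta=-0.9430
After 8 (thin lens f=24): x=-1.6140 theta=-3503/4000 (≈-0.8758)
After 9 (propagate distance d=47 (to screen)): x=-171097/4000 (≈-42.7743) theta=-3503/4000 (≈-0.8758)
|theta_initial|=0.2000 |theta_final|=3503/4000 (≈0.8758) -> increased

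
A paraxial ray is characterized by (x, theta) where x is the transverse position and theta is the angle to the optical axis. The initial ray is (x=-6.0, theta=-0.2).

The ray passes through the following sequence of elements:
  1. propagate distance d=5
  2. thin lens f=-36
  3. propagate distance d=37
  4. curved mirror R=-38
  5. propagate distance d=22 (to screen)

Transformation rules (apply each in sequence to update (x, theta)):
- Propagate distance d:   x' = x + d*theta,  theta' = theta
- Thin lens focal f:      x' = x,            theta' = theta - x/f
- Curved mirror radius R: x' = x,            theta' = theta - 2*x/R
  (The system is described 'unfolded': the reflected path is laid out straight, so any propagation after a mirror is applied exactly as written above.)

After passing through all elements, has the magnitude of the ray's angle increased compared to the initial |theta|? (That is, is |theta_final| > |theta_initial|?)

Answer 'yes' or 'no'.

Initial: x=-6.0000 theta=-0.2000
After 1 (propagate distance d=5): x=-7.0000 theta=-0.2000
After 2 (thin lens f=-36): x=-7.0000 theta=-71/180 (≈-0.3944)
After 3 (propagate distance d=37): x=-3887/180 (≈-21.5944) theta=-71/180 (≈-0.3944)
After 4 (curved mirror R=-38): x=-3887/180 (≈-21.5944) theta=-1309/855 (≈-1.5310)
After 5 (propagate distance d=22 (to screen)): x=-4201/76 (≈-55.2763) theta=-1309/855 (≈-1.5310)
|theta_initial|=0.2000 |theta_final|=1309/855 (≈1.5310) -> increased

Answer: yes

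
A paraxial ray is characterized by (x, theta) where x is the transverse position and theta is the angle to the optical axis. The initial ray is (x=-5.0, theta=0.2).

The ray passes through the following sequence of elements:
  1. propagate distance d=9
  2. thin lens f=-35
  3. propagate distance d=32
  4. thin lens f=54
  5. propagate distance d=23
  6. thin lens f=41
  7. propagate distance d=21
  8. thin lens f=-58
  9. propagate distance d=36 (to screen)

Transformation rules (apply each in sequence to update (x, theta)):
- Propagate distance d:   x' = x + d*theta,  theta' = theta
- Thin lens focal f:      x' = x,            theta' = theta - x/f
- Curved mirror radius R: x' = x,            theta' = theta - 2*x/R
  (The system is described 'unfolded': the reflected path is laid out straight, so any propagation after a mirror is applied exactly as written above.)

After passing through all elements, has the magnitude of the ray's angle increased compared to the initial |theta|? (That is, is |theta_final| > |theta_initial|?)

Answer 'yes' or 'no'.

Initial: x=-5.0000 theta=0.2000
After 1 (propagate distance d=9): x=-3.2000 theta=0.2000
After 2 (thin lens f=-35): x=-3.2000 theta=19/175 (≈0.1086)
After 3 (propagate distance d=32): x=48/175 (≈0.2743) theta=19/175 (≈0.1086)
After 4 (thin lens f=54): x=48/175 (≈0.2743) theta=163/1575 (≈0.1035)
After 5 (propagate distance d=23): x=4181/1575 (≈2.6546) theta=163/1575 (≈0.1035)
After 6 (thin lens f=41): x=4181/1575 (≈2.6546) theta=278/7175 (≈0.0387)
After 7 (propagate distance d=21): x=223963/64575 (≈3.4683) theta=278/7175 (≈0.0387)
After 8 (thin lens f=-58): x=223963/64575 (≈3.4683) theta=369079/3745350 (≈0.0985)
After 9 (propagate distance d=36 (to screen)): x=1876907/267525 (≈7.0158) theta=369079/3745350 (≈0.0985)
|theta_initial|=0.2000 |theta_final|=369079/3745350 (≈0.0985) -> not increased

Answer: no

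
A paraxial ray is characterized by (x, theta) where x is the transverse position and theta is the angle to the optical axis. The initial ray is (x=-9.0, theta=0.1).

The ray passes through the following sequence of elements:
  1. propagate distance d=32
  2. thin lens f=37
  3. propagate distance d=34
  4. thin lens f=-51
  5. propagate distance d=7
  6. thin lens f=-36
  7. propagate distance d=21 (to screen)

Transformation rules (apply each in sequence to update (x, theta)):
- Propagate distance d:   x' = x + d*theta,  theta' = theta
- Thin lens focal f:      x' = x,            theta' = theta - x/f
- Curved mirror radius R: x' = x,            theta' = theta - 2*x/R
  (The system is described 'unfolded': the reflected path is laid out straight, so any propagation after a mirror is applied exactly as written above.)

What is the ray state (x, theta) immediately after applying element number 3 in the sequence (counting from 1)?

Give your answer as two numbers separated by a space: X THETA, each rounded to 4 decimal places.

Initial: x=-9.0000 theta=0.1000
After 1 (propagate distance d=32): x=-5.8000 theta=0.1000
After 2 (thin lens f=37): x=-5.8000 theta=19/74 (≈0.2568)
After 3 (propagate distance d=34): x=542/185 (≈2.9297) theta=19/74 (≈0.2568)
Rounded to 4 decimal places: x = 2.9297, theta = 0.2568

Answer: 2.9297 0.2568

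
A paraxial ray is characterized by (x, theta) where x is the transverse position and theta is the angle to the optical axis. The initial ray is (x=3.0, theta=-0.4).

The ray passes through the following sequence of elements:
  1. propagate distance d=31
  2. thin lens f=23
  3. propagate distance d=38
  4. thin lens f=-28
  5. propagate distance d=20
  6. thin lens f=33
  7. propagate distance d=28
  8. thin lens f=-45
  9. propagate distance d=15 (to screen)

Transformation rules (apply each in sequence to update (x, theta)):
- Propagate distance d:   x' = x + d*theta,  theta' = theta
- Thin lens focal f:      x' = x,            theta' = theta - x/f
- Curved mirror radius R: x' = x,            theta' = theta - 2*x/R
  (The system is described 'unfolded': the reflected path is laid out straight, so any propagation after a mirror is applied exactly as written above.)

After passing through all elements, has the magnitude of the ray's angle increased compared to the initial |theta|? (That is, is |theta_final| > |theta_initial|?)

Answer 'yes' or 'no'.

Initial: x=3.0000 theta=-0.4000
After 1 (propagate distance d=31): x=-9.4000 theta=-0.4000
After 2 (thin lens f=23): x=-9.4000 theta=1/115 (≈0.0087)
After 3 (propagate distance d=38): x=-1043/115 (≈-9.0696) theta=1/115 (≈0.0087)
After 4 (thin lens f=-28): x=-1043/115 (≈-9.0696) theta=-29/92 (≈-0.3152)
After 5 (propagate distance d=20): x=-1768/115 (≈-15.3739) theta=-29/92 (≈-0.3152)
After 6 (thin lens f=33): x=-1768/115 (≈-15.3739) theta=2287/15180 (≈0.1507)
After 7 (propagate distance d=28): x=-8467/759 (≈-11.1555) theta=2287/15180 (≈0.1507)
After 8 (thin lens f=-45): x=-8467/759 (≈-11.1555) theta=-2657/27324 (≈-0.0972)
After 9 (propagate distance d=15 (to screen)): x=-114889/9108 (≈-12.6141) theta=-2657/27324 (≈-0.0972)
|theta_initial|=0.4000 |theta_final|=2657/27324 (≈0.0972) -> not increased

Answer: no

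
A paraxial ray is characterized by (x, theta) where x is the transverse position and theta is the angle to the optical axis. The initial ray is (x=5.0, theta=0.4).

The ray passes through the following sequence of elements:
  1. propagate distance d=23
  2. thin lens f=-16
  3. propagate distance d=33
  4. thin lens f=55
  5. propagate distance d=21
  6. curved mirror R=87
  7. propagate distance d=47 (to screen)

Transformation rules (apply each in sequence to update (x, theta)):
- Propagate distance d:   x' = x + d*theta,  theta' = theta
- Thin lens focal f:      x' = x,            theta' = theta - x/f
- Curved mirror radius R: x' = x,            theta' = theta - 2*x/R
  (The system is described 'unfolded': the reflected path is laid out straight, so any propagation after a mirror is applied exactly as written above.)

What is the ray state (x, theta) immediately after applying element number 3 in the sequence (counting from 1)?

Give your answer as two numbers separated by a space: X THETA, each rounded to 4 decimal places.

Initial: x=5.0000 theta=0.4000
After 1 (propagate distance d=23): x=14.2000 theta=0.4000
After 2 (thin lens f=-16): x=14.2000 theta=1.2875
After 3 (propagate distance d=33): x=56.6875 theta=1.2875
Rounded to 4 decimal places: x = 56.6875, theta = 1.2875

Answer: 56.6875 1.2875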